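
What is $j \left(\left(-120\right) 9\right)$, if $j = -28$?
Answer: $30240$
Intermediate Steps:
$j \left(\left(-120\right) 9\right) = - 28 \left(\left(-120\right) 9\right) = \left(-28\right) \left(-1080\right) = 30240$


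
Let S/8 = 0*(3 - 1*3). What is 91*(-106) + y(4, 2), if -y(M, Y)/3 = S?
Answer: -9646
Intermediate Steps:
S = 0 (S = 8*(0*(3 - 1*3)) = 8*(0*(3 - 3)) = 8*(0*0) = 8*0 = 0)
y(M, Y) = 0 (y(M, Y) = -3*0 = 0)
91*(-106) + y(4, 2) = 91*(-106) + 0 = -9646 + 0 = -9646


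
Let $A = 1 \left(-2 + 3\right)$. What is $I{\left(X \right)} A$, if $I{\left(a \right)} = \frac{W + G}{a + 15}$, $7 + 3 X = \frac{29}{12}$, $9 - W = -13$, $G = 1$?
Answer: $\frac{828}{485} \approx 1.7072$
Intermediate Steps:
$W = 22$ ($W = 9 - -13 = 9 + 13 = 22$)
$X = - \frac{55}{36}$ ($X = - \frac{7}{3} + \frac{29 \cdot \frac{1}{12}}{3} = - \frac{7}{3} + \frac{1}{3} \cdot \frac{29}{12} = - \frac{7}{3} + \frac{29}{36} = - \frac{55}{36} \approx -1.5278$)
$I{\left(a \right)} = \frac{23}{15 + a}$ ($I{\left(a \right)} = \frac{22 + 1}{a + 15} = \frac{23}{15 + a}$)
$A = 1$ ($A = 1 \cdot 1 = 1$)
$I{\left(X \right)} A = \frac{23}{15 - \frac{55}{36}} \cdot 1 = \frac{23}{\frac{485}{36}} \cdot 1 = 23 \cdot \frac{36}{485} \cdot 1 = \frac{828}{485} \cdot 1 = \frac{828}{485}$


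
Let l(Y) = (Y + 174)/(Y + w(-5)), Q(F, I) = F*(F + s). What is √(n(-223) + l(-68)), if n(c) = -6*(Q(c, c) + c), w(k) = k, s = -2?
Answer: I*√1597172986/73 ≈ 547.46*I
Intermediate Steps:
Q(F, I) = F*(-2 + F) (Q(F, I) = F*(F - 2) = F*(-2 + F))
l(Y) = (174 + Y)/(-5 + Y) (l(Y) = (Y + 174)/(Y - 5) = (174 + Y)/(-5 + Y))
n(c) = -6*c - 6*c*(-2 + c) (n(c) = -6*(c*(-2 + c) + c) = -6*(c + c*(-2 + c)) = -6*c - 6*c*(-2 + c))
√(n(-223) + l(-68)) = √(6*(-223)*(1 - 1*(-223)) + (174 - 68)/(-5 - 68)) = √(6*(-223)*(1 + 223) + 106/(-73)) = √(6*(-223)*224 - 1/73*106) = √(-299712 - 106/73) = √(-21879082/73) = I*√1597172986/73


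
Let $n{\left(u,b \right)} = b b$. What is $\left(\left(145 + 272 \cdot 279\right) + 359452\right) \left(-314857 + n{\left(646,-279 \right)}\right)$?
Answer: $-103216912760$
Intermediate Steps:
$n{\left(u,b \right)} = b^{2}$
$\left(\left(145 + 272 \cdot 279\right) + 359452\right) \left(-314857 + n{\left(646,-279 \right)}\right) = \left(\left(145 + 272 \cdot 279\right) + 359452\right) \left(-314857 + \left(-279\right)^{2}\right) = \left(\left(145 + 75888\right) + 359452\right) \left(-314857 + 77841\right) = \left(76033 + 359452\right) \left(-237016\right) = 435485 \left(-237016\right) = -103216912760$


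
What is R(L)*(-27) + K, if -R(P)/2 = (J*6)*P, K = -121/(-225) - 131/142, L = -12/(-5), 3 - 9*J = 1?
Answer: 5508667/31950 ≈ 172.42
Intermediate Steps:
J = 2/9 (J = ⅓ - ⅑*1 = ⅓ - ⅑ = 2/9 ≈ 0.22222)
L = 12/5 (L = -12*(-⅕) = 12/5 ≈ 2.4000)
K = -12293/31950 (K = -121*(-1/225) - 131*1/142 = 121/225 - 131/142 = -12293/31950 ≈ -0.38476)
R(P) = -8*P/3 (R(P) = -2*(2/9)*6*P = -8*P/3)
R(L)*(-27) + K = -8/3*12/5*(-27) - 12293/31950 = -32/5*(-27) - 12293/31950 = 864/5 - 12293/31950 = 5508667/31950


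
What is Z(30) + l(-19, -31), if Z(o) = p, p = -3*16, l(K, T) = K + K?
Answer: -86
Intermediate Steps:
l(K, T) = 2*K
p = -48
Z(o) = -48
Z(30) + l(-19, -31) = -48 + 2*(-19) = -48 - 38 = -86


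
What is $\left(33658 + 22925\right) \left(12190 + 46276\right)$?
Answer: $3308181678$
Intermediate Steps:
$\left(33658 + 22925\right) \left(12190 + 46276\right) = 56583 \cdot 58466 = 3308181678$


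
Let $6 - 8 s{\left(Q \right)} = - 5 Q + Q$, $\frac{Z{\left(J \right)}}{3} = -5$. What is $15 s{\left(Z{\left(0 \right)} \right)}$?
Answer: $- \frac{405}{4} \approx -101.25$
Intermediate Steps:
$Z{\left(J \right)} = -15$ ($Z{\left(J \right)} = 3 \left(-5\right) = -15$)
$s{\left(Q \right)} = \frac{3}{4} + \frac{Q}{2}$ ($s{\left(Q \right)} = \frac{3}{4} - \frac{- 5 Q + Q}{8} = \frac{3}{4} - \frac{\left(-4\right) Q}{8} = \frac{3}{4} + \frac{Q}{2}$)
$15 s{\left(Z{\left(0 \right)} \right)} = 15 \left(\frac{3}{4} + \frac{1}{2} \left(-15\right)\right) = 15 \left(\frac{3}{4} - \frac{15}{2}\right) = 15 \left(- \frac{27}{4}\right) = - \frac{405}{4}$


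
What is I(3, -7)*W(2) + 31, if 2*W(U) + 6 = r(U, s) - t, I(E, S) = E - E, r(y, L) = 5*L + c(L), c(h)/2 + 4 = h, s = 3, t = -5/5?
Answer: 31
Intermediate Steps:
t = -1 (t = -5*1/5 = -1)
c(h) = -8 + 2*h
r(y, L) = -8 + 7*L (r(y, L) = 5*L + (-8 + 2*L) = -8 + 7*L)
I(E, S) = 0
W(U) = 4 (W(U) = -3 + ((-8 + 7*3) - 1*(-1))/2 = -3 + ((-8 + 21) + 1)/2 = -3 + (13 + 1)/2 = -3 + (1/2)*14 = -3 + 7 = 4)
I(3, -7)*W(2) + 31 = 0*4 + 31 = 0 + 31 = 31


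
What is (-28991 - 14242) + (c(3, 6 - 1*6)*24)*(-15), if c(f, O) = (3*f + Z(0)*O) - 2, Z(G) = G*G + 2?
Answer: -45753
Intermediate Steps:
Z(G) = 2 + G**2 (Z(G) = G**2 + 2 = 2 + G**2)
c(f, O) = -2 + 2*O + 3*f (c(f, O) = (3*f + (2 + 0**2)*O) - 2 = (3*f + (2 + 0)*O) - 2 = (3*f + 2*O) - 2 = (2*O + 3*f) - 2 = -2 + 2*O + 3*f)
(-28991 - 14242) + (c(3, 6 - 1*6)*24)*(-15) = (-28991 - 14242) + ((-2 + 2*(6 - 1*6) + 3*3)*24)*(-15) = -43233 + ((-2 + 2*(6 - 6) + 9)*24)*(-15) = -43233 + ((-2 + 2*0 + 9)*24)*(-15) = -43233 + ((-2 + 0 + 9)*24)*(-15) = -43233 + (7*24)*(-15) = -43233 + 168*(-15) = -43233 - 2520 = -45753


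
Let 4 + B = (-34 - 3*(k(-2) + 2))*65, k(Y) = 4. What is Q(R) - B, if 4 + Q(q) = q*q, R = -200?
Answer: 43380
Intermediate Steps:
Q(q) = -4 + q² (Q(q) = -4 + q*q = -4 + q²)
B = -3384 (B = -4 + (-34 - 3*(4 + 2))*65 = -4 + (-34 - 3*6)*65 = -4 + (-34 - 18)*65 = -4 - 52*65 = -4 - 3380 = -3384)
Q(R) - B = (-4 + (-200)²) - 1*(-3384) = (-4 + 40000) + 3384 = 39996 + 3384 = 43380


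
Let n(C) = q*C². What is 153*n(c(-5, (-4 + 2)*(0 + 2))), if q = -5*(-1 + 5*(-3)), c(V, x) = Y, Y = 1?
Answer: 12240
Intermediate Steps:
c(V, x) = 1
q = 80 (q = -5*(-1 - 15) = -5*(-16) = 80)
n(C) = 80*C²
153*n(c(-5, (-4 + 2)*(0 + 2))) = 153*(80*1²) = 153*(80*1) = 153*80 = 12240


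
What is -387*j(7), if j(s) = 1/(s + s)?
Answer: -387/14 ≈ -27.643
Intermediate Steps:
j(s) = 1/(2*s)
-387*j(7) = -387/(2*7) = -387*1/14 = -387/14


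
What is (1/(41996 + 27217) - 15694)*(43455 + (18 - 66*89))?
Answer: -13613705813593/23071 ≈ -5.9008e+8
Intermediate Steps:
(1/(41996 + 27217) - 15694)*(43455 + (18 - 66*89)) = (1/69213 - 15694)*(43455 + (18 - 5874)) = (1/69213 - 15694)*(43455 - 5856) = -1086228821/69213*37599 = -13613705813593/23071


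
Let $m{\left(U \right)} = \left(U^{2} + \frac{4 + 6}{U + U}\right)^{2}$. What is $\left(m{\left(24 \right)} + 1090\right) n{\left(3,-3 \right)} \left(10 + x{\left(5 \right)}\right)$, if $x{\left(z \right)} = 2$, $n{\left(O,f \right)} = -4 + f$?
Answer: $- \frac{1343083567}{48} \approx -2.7981 \cdot 10^{7}$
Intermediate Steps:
$m{\left(U \right)} = \left(U^{2} + \frac{5}{U}\right)^{2}$ ($m{\left(U \right)} = \left(U^{2} + \frac{10}{2 U}\right)^{2} = \left(U^{2} + 10 \frac{1}{2 U}\right)^{2} = \left(U^{2} + \frac{5}{U}\right)^{2}$)
$\left(m{\left(24 \right)} + 1090\right) n{\left(3,-3 \right)} \left(10 + x{\left(5 \right)}\right) = \left(\frac{\left(5 + 24^{3}\right)^{2}}{576} + 1090\right) \left(-4 - 3\right) \left(10 + 2\right) = \left(\frac{\left(5 + 13824\right)^{2}}{576} + 1090\right) \left(\left(-7\right) 12\right) = \left(\frac{13829^{2}}{576} + 1090\right) \left(-84\right) = \left(\frac{1}{576} \cdot 191241241 + 1090\right) \left(-84\right) = \left(\frac{191241241}{576} + 1090\right) \left(-84\right) = \frac{191869081}{576} \left(-84\right) = - \frac{1343083567}{48}$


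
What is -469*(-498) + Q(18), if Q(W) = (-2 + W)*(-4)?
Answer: 233498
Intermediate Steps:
Q(W) = 8 - 4*W
-469*(-498) + Q(18) = -469*(-498) + (8 - 4*18) = 233562 + (8 - 72) = 233562 - 64 = 233498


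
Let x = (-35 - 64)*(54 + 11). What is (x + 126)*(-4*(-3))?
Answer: -75708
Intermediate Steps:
x = -6435 (x = -99*65 = -6435)
(x + 126)*(-4*(-3)) = (-6435 + 126)*(-4*(-3)) = -6309*12 = -75708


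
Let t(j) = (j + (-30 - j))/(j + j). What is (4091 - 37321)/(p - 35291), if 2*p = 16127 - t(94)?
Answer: 1249448/1023751 ≈ 1.2205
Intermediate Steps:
t(j) = -15/j (t(j) = -30*1/(2*j) = -15/j)
p = 1515953/188 (p = (16127 - (-15)/94)/2 = (16127 - 1*(-15/94))/2 = (16127 + 15/94)/2 = (½)*(1515953/94) = 1515953/188 ≈ 8063.6)
(4091 - 37321)/(p - 35291) = (4091 - 37321)/(1515953/188 - 35291) = -33230/(-5118755/188) = -33230*(-188/5118755) = 1249448/1023751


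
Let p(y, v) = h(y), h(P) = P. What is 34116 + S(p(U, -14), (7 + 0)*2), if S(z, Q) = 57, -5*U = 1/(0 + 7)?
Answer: 34173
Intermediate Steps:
U = -1/35 (U = -1/(5*(0 + 7)) = -1/5/7 = -1/5*1/7 = -1/35 ≈ -0.028571)
p(y, v) = y
34116 + S(p(U, -14), (7 + 0)*2) = 34116 + 57 = 34173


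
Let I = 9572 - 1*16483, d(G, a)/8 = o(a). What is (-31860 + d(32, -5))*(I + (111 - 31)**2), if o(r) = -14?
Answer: 16337692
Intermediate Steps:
d(G, a) = -112 (d(G, a) = 8*(-14) = -112)
I = -6911 (I = 9572 - 16483 = -6911)
(-31860 + d(32, -5))*(I + (111 - 31)**2) = (-31860 - 112)*(-6911 + (111 - 31)**2) = -31972*(-6911 + 80**2) = -31972*(-6911 + 6400) = -31972*(-511) = 16337692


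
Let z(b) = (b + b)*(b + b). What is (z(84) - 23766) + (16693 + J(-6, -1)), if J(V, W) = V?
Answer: 21145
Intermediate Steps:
z(b) = 4*b² (z(b) = (2*b)*(2*b) = 4*b²)
(z(84) - 23766) + (16693 + J(-6, -1)) = (4*84² - 23766) + (16693 - 6) = (4*7056 - 23766) + 16687 = (28224 - 23766) + 16687 = 4458 + 16687 = 21145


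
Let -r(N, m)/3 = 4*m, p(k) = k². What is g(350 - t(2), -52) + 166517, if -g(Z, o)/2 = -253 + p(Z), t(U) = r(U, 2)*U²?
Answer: -230809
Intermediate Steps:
r(N, m) = -12*m
t(U) = -24*U² (t(U) = (-12*2)*U² = -24*U²)
g(Z, o) = 506 - 2*Z² (g(Z, o) = -2*(-253 + Z²) = 506 - 2*Z²)
g(350 - t(2), -52) + 166517 = (506 - 2*(350 - (-24)*2²)²) + 166517 = (506 - 2*(350 - (-24)*4)²) + 166517 = (506 - 2*(350 - 1*(-96))²) + 166517 = (506 - 2*(350 + 96)²) + 166517 = (506 - 2*446²) + 166517 = (506 - 2*198916) + 166517 = (506 - 397832) + 166517 = -397326 + 166517 = -230809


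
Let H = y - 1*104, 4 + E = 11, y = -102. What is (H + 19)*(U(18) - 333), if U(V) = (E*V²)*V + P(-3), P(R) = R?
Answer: -7571256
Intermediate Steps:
E = 7 (E = -4 + 11 = 7)
H = -206 (H = -102 - 1*104 = -102 - 104 = -206)
U(V) = -3 + 7*V³ (U(V) = (7*V²)*V - 3 = 7*V³ - 3 = -3 + 7*V³)
(H + 19)*(U(18) - 333) = (-206 + 19)*((-3 + 7*18³) - 333) = -187*((-3 + 7*5832) - 333) = -187*((-3 + 40824) - 333) = -187*(40821 - 333) = -187*40488 = -7571256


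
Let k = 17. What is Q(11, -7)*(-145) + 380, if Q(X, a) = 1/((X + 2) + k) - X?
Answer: 11821/6 ≈ 1970.2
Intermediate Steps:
Q(X, a) = 1/(19 + X) - X (Q(X, a) = 1/((X + 2) + 17) - X = 1/((2 + X) + 17) - X = 1/(19 + X) - X)
Q(11, -7)*(-145) + 380 = ((1 - 1*11² - 19*11)/(19 + 11))*(-145) + 380 = ((1 - 1*121 - 209)/30)*(-145) + 380 = ((1 - 121 - 209)/30)*(-145) + 380 = ((1/30)*(-329))*(-145) + 380 = -329/30*(-145) + 380 = 9541/6 + 380 = 11821/6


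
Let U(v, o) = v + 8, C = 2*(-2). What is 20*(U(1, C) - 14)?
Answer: -100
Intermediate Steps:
C = -4
U(v, o) = 8 + v
20*(U(1, C) - 14) = 20*((8 + 1) - 14) = 20*(9 - 14) = 20*(-5) = -100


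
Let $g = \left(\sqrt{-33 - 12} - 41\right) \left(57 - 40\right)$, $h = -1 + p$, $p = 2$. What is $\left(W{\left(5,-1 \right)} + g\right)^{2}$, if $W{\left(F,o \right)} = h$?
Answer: $471411 - 70992 i \sqrt{5} \approx 4.7141 \cdot 10^{5} - 1.5874 \cdot 10^{5} i$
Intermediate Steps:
$h = 1$ ($h = -1 + 2 = 1$)
$W{\left(F,o \right)} = 1$
$g = -697 + 51 i \sqrt{5}$ ($g = \left(\sqrt{-45} - 41\right) 17 = \left(3 i \sqrt{5} - 41\right) 17 = \left(-41 + 3 i \sqrt{5}\right) 17 = -697 + 51 i \sqrt{5} \approx -697.0 + 114.04 i$)
$\left(W{\left(5,-1 \right)} + g\right)^{2} = \left(1 - \left(697 - 51 i \sqrt{5}\right)\right)^{2} = \left(-696 + 51 i \sqrt{5}\right)^{2}$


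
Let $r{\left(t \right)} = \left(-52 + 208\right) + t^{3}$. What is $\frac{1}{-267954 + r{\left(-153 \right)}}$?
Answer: $- \frac{1}{3849375} \approx -2.5978 \cdot 10^{-7}$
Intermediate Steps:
$r{\left(t \right)} = 156 + t^{3}$
$\frac{1}{-267954 + r{\left(-153 \right)}} = \frac{1}{-267954 + \left(156 + \left(-153\right)^{3}\right)} = \frac{1}{-267954 + \left(156 - 3581577\right)} = \frac{1}{-267954 - 3581421} = \frac{1}{-3849375} = - \frac{1}{3849375}$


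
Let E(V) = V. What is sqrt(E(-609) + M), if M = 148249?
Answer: 2*sqrt(36910) ≈ 384.24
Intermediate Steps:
sqrt(E(-609) + M) = sqrt(-609 + 148249) = sqrt(147640) = 2*sqrt(36910)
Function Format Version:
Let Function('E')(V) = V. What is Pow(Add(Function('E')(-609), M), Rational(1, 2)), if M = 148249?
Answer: Mul(2, Pow(36910, Rational(1, 2))) ≈ 384.24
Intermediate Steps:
Pow(Add(Function('E')(-609), M), Rational(1, 2)) = Pow(Add(-609, 148249), Rational(1, 2)) = Pow(147640, Rational(1, 2)) = Mul(2, Pow(36910, Rational(1, 2)))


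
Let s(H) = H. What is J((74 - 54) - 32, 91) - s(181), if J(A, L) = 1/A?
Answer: -2173/12 ≈ -181.08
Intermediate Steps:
J((74 - 54) - 32, 91) - s(181) = 1/((74 - 54) - 32) - 1*181 = 1/(20 - 32) - 181 = 1/(-12) - 181 = -1/12 - 181 = -2173/12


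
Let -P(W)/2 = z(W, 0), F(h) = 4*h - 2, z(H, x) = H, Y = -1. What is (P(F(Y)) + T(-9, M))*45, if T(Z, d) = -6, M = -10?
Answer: 270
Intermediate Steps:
F(h) = -2 + 4*h
P(W) = -2*W
(P(F(Y)) + T(-9, M))*45 = (-2*(-2 + 4*(-1)) - 6)*45 = (-2*(-2 - 4) - 6)*45 = (-2*(-6) - 6)*45 = (12 - 6)*45 = 6*45 = 270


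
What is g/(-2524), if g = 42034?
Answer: -21017/1262 ≈ -16.654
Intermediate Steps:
g/(-2524) = 42034/(-2524) = 42034*(-1/2524) = -21017/1262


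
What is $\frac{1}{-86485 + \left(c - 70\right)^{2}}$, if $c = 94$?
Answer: $- \frac{1}{85909} \approx -1.164 \cdot 10^{-5}$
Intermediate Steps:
$\frac{1}{-86485 + \left(c - 70\right)^{2}} = \frac{1}{-86485 + \left(94 - 70\right)^{2}} = \frac{1}{-86485 + 24^{2}} = \frac{1}{-86485 + 576} = \frac{1}{-85909} = - \frac{1}{85909}$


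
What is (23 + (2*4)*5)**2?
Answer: 3969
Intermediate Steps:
(23 + (2*4)*5)**2 = (23 + 8*5)**2 = (23 + 40)**2 = 63**2 = 3969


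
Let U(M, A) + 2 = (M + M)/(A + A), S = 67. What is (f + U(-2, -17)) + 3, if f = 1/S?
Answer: 1290/1139 ≈ 1.1326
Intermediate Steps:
f = 1/67 ≈ 0.014925
U(M, A) = -2 + M/A (U(M, A) = -2 + (M + M)/(A + A) = -2 + (2*M)/((2*A)) = -2 + (2*M)*(1/(2*A)) = -2 + M/A)
(f + U(-2, -17)) + 3 = (1/67 + (-2 - 2/(-17))) + 3 = (1/67 + (-2 - 2*(-1/17))) + 3 = (1/67 + (-2 + 2/17)) + 3 = (1/67 - 32/17) + 3 = -2127/1139 + 3 = 1290/1139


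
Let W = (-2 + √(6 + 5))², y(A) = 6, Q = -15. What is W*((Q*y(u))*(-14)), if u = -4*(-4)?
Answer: 18900 - 5040*√11 ≈ 2184.2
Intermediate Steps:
u = 16
W = (-2 + √11)² ≈ 1.7335
W*((Q*y(u))*(-14)) = (2 - √11)²*(-15*6*(-14)) = (2 - √11)²*(-90*(-14)) = (2 - √11)²*1260 = 1260*(2 - √11)²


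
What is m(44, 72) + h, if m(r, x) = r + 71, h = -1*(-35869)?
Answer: 35984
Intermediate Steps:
h = 35869
m(r, x) = 71 + r
m(44, 72) + h = (71 + 44) + 35869 = 115 + 35869 = 35984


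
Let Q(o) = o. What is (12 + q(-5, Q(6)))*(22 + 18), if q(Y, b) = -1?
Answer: 440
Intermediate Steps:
(12 + q(-5, Q(6)))*(22 + 18) = (12 - 1)*(22 + 18) = 11*40 = 440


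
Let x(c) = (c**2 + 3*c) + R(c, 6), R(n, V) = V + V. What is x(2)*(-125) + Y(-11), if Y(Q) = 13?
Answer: -2737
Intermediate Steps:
R(n, V) = 2*V
x(c) = 12 + c**2 + 3*c (x(c) = (c**2 + 3*c) + 2*6 = (c**2 + 3*c) + 12 = 12 + c**2 + 3*c)
x(2)*(-125) + Y(-11) = (12 + 2**2 + 3*2)*(-125) + 13 = (12 + 4 + 6)*(-125) + 13 = 22*(-125) + 13 = -2750 + 13 = -2737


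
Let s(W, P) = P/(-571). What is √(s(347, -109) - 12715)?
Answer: 6*I*√115154141/571 ≈ 112.76*I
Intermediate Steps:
s(W, P) = -P/571 (s(W, P) = P*(-1/571) = -P/571)
√(s(347, -109) - 12715) = √(-1/571*(-109) - 12715) = √(109/571 - 12715) = √(-7260156/571) = 6*I*√115154141/571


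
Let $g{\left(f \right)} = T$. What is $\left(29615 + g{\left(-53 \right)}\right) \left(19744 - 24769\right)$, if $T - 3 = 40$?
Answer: $-149031450$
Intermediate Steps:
$T = 43$ ($T = 3 + 40 = 43$)
$g{\left(f \right)} = 43$
$\left(29615 + g{\left(-53 \right)}\right) \left(19744 - 24769\right) = \left(29615 + 43\right) \left(19744 - 24769\right) = 29658 \left(-5025\right) = -149031450$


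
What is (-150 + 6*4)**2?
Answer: 15876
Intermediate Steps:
(-150 + 6*4)**2 = (-150 + 24)**2 = (-126)**2 = 15876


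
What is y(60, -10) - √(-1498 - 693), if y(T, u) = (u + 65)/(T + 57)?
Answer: 55/117 - I*√2191 ≈ 0.47009 - 46.808*I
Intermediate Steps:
y(T, u) = (65 + u)/(57 + T)
y(60, -10) - √(-1498 - 693) = (65 - 10)/(57 + 60) - √(-1498 - 693) = 55/117 - √(-2191) = (1/117)*55 - I*√2191 = 55/117 - I*√2191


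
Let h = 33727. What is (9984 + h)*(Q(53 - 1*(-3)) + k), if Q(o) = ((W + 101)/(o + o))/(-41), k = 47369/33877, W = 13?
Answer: 4669568980085/77781592 ≈ 60034.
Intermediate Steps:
k = 47369/33877 (k = 47369*(1/33877) = 47369/33877 ≈ 1.3983)
Q(o) = -57/(41*o) (Q(o) = ((13 + 101)/(o + o))/(-41) = (114/((2*o)))*(-1/41) = (114*(1/(2*o)))*(-1/41) = (57/o)*(-1/41) = -57/(41*o))
(9984 + h)*(Q(53 - 1*(-3)) + k) = (9984 + 33727)*(-57/(41*(53 - 1*(-3))) + 47369/33877) = 43711*(-57/(41*(53 + 3)) + 47369/33877) = 43711*(-57/41/56 + 47369/33877) = 43711*(-57/41*1/56 + 47369/33877) = 43711*(-57/2296 + 47369/33877) = 43711*(106828235/77781592) = 4669568980085/77781592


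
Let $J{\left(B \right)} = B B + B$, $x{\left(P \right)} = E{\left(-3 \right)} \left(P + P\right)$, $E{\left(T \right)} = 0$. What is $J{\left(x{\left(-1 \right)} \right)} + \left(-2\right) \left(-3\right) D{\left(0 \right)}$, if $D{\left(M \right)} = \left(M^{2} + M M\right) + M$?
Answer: $0$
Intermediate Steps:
$D{\left(M \right)} = M + 2 M^{2}$ ($D{\left(M \right)} = \left(M^{2} + M^{2}\right) + M = 2 M^{2} + M = M + 2 M^{2}$)
$x{\left(P \right)} = 0$ ($x{\left(P \right)} = 0 \left(P + P\right) = 0 \cdot 2 P = 0$)
$J{\left(B \right)} = B + B^{2}$ ($J{\left(B \right)} = B^{2} + B = B + B^{2}$)
$J{\left(x{\left(-1 \right)} \right)} + \left(-2\right) \left(-3\right) D{\left(0 \right)} = 0 \left(1 + 0\right) + \left(-2\right) \left(-3\right) 0 \left(1 + 2 \cdot 0\right) = 0 \cdot 1 + 6 \cdot 0 \left(1 + 0\right) = 0 + 6 \cdot 0 \cdot 1 = 0 + 6 \cdot 0 = 0 + 0 = 0$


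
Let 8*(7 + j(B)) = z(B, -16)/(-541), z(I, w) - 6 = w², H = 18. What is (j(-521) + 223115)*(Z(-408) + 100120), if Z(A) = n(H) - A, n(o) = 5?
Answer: 48537893474673/2164 ≈ 2.2430e+10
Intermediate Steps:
Z(A) = 5 - A
z(I, w) = 6 + w²
j(B) = -15279/2164 (j(B) = -7 + ((6 + (-16)²)/(-541))/8 = -7 + ((6 + 256)*(-1/541))/8 = -7 + (262*(-1/541))/8 = -7 + (⅛)*(-262/541) = -7 - 131/2164 = -15279/2164)
(j(-521) + 223115)*(Z(-408) + 100120) = (-15279/2164 + 223115)*((5 - 1*(-408)) + 100120) = 482805581*((5 + 408) + 100120)/2164 = 482805581*(413 + 100120)/2164 = (482805581/2164)*100533 = 48537893474673/2164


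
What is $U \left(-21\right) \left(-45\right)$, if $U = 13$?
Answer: $12285$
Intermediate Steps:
$U \left(-21\right) \left(-45\right) = 13 \left(-21\right) \left(-45\right) = \left(-273\right) \left(-45\right) = 12285$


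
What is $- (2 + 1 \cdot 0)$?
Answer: $-2$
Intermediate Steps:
$- (2 + 1 \cdot 0) = - (2 + 0) = \left(-1\right) 2 = -2$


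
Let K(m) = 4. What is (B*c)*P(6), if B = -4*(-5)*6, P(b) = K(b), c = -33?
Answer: -15840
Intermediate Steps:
P(b) = 4
B = 120 (B = 20*6 = 120)
(B*c)*P(6) = (120*(-33))*4 = -3960*4 = -15840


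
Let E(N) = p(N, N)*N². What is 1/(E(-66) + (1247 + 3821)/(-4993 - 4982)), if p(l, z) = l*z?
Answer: 1425/27038998076 ≈ 5.2702e-8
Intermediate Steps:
E(N) = N⁴ (E(N) = (N*N)*N² = N²*N² = N⁴)
1/(E(-66) + (1247 + 3821)/(-4993 - 4982)) = 1/((-66)⁴ + (1247 + 3821)/(-4993 - 4982)) = 1/(18974736 + 5068/(-9975)) = 1/(18974736 + 5068*(-1/9975)) = 1/(18974736 - 724/1425) = 1/(27038998076/1425) = 1425/27038998076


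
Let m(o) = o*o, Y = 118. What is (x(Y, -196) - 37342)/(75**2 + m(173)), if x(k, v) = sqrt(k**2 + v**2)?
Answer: -18671/17777 + sqrt(13085)/17777 ≈ -1.0439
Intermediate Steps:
m(o) = o**2
(x(Y, -196) - 37342)/(75**2 + m(173)) = (sqrt(118**2 + (-196)**2) - 37342)/(75**2 + 173**2) = (sqrt(13924 + 38416) - 37342)/(5625 + 29929) = (sqrt(52340) - 37342)/35554 = (2*sqrt(13085) - 37342)*(1/35554) = (-37342 + 2*sqrt(13085))*(1/35554) = -18671/17777 + sqrt(13085)/17777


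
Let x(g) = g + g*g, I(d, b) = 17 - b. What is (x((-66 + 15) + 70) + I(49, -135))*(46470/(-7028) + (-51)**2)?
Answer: 346433802/251 ≈ 1.3802e+6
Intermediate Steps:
x(g) = g + g**2
(x((-66 + 15) + 70) + I(49, -135))*(46470/(-7028) + (-51)**2) = (((-66 + 15) + 70)*(1 + ((-66 + 15) + 70)) + (17 - 1*(-135)))*(46470/(-7028) + (-51)**2) = ((-51 + 70)*(1 + (-51 + 70)) + (17 + 135))*(46470*(-1/7028) + 2601) = (19*(1 + 19) + 152)*(-23235/3514 + 2601) = (19*20 + 152)*(9116679/3514) = (380 + 152)*(9116679/3514) = 532*(9116679/3514) = 346433802/251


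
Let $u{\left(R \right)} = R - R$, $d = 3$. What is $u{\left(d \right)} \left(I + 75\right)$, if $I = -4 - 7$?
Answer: $0$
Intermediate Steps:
$u{\left(R \right)} = 0$
$I = -11$ ($I = -4 - 7 = -11$)
$u{\left(d \right)} \left(I + 75\right) = 0 \left(-11 + 75\right) = 0 \cdot 64 = 0$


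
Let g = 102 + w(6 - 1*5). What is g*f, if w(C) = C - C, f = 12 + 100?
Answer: 11424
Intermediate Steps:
f = 112
w(C) = 0
g = 102 (g = 102 + 0 = 102)
g*f = 102*112 = 11424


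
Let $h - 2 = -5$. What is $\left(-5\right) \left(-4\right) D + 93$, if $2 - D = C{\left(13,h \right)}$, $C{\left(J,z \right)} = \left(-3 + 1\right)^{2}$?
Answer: $53$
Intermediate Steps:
$h = -3$ ($h = 2 - 5 = -3$)
$C{\left(J,z \right)} = 4$ ($C{\left(J,z \right)} = \left(-2\right)^{2} = 4$)
$D = -2$ ($D = 2 - 4 = -2$)
$\left(-5\right) \left(-4\right) D + 93 = \left(-5\right) \left(-4\right) \left(-2\right) + 93 = 20 \left(-2\right) + 93 = -40 + 93 = 53$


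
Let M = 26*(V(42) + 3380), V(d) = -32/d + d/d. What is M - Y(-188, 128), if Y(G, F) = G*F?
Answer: 2350954/21 ≈ 1.1195e+5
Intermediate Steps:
V(d) = 1 - 32/d (V(d) = -32/d + 1 = 1 - 32/d)
Y(G, F) = F*G
M = 1845610/21 (M = 26*((-32 + 42)/42 + 3380) = 26*((1/42)*10 + 3380) = 26*(5/21 + 3380) = 26*(70985/21) = 1845610/21 ≈ 87886.)
M - Y(-188, 128) = 1845610/21 - 128*(-188) = 1845610/21 - 1*(-24064) = 1845610/21 + 24064 = 2350954/21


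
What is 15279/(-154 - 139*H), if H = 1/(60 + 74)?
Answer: -682462/6925 ≈ -98.550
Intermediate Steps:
H = 1/134 ≈ 0.0074627
15279/(-154 - 139*H) = 15279/(-154 - 139*1/134) = 15279/(-154 - 139/134) = 15279/(-20775/134) = 15279*(-134/20775) = -682462/6925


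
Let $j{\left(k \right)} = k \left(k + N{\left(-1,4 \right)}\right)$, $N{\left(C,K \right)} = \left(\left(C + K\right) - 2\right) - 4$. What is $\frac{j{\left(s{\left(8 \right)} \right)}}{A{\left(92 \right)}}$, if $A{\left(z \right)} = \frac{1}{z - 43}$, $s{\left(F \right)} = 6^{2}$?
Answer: $58212$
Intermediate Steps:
$s{\left(F \right)} = 36$
$A{\left(z \right)} = \frac{1}{-43 + z}$
$N{\left(C,K \right)} = -6 + C + K$ ($N{\left(C,K \right)} = \left(-2 + C + K\right) - 4 = -6 + C + K$)
$j{\left(k \right)} = k \left(-3 + k\right)$ ($j{\left(k \right)} = k \left(k - 3\right) = k \left(-3 + k\right)$)
$\frac{j{\left(s{\left(8 \right)} \right)}}{A{\left(92 \right)}} = \frac{36 \left(-3 + 36\right)}{\frac{1}{-43 + 92}} = \frac{36 \cdot 33}{\frac{1}{49}} = 1188 \frac{1}{\frac{1}{49}} = 1188 \cdot 49 = 58212$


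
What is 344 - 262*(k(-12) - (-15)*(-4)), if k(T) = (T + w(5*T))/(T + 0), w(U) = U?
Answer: 14492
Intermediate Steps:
k(T) = 6 (k(T) = (T + 5*T)/(T + 0) = (6*T)/T = 6)
344 - 262*(k(-12) - (-15)*(-4)) = 344 - 262*(6 - (-15)*(-4)) = 344 - 262*(6 - 1*60) = 344 - 262*(6 - 60) = 344 - 262*(-54) = 344 + 14148 = 14492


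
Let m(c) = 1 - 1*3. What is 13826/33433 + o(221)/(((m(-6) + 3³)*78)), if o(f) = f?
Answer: 2642261/5014950 ≈ 0.52688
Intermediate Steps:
m(c) = -2 (m(c) = 1 - 3 = -2)
13826/33433 + o(221)/(((m(-6) + 3³)*78)) = 13826/33433 + 221/(((-2 + 3³)*78)) = 13826*(1/33433) + 221/(((-2 + 27)*78)) = 13826/33433 + 221/((25*78)) = 13826/33433 + 221/1950 = 13826/33433 + 221*(1/1950) = 13826/33433 + 17/150 = 2642261/5014950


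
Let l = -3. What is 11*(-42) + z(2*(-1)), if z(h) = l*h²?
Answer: -474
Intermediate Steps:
z(h) = -3*h²
11*(-42) + z(2*(-1)) = 11*(-42) - 3*(2*(-1))² = -462 - 3*(-2)² = -462 - 3*4 = -462 - 12 = -474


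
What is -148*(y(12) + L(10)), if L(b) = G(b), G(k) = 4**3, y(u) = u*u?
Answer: -30784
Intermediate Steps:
y(u) = u**2
G(k) = 64
L(b) = 64
-148*(y(12) + L(10)) = -148*(12**2 + 64) = -148*(144 + 64) = -148*208 = -30784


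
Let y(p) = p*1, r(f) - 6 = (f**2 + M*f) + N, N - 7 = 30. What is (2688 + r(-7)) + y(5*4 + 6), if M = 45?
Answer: 2491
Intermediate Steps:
N = 37 (N = 7 + 30 = 37)
r(f) = 43 + f**2 + 45*f (r(f) = 6 + ((f**2 + 45*f) + 37) = 6 + (37 + f**2 + 45*f) = 43 + f**2 + 45*f)
y(p) = p
(2688 + r(-7)) + y(5*4 + 6) = (2688 + (43 + (-7)**2 + 45*(-7))) + (5*4 + 6) = (2688 + (43 + 49 - 315)) + (20 + 6) = (2688 - 223) + 26 = 2465 + 26 = 2491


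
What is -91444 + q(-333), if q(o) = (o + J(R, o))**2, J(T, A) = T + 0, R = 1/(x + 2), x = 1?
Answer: 173008/9 ≈ 19223.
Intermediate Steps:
R = 1/3 (R = 1/(1 + 2) = 1/3 ≈ 0.33333)
J(T, A) = T
q(o) = (1/3 + o)**2 (q(o) = (o + 1/3)**2 = (1/3 + o)**2)
-91444 + q(-333) = -91444 + (1 + 3*(-333))**2/9 = -91444 + (1 - 999)**2/9 = -91444 + (1/9)*(-998)**2 = -91444 + (1/9)*996004 = -91444 + 996004/9 = 173008/9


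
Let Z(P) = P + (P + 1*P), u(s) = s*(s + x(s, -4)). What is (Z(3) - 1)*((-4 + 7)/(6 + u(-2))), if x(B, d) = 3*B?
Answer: 12/11 ≈ 1.0909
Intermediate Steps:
u(s) = 4*s² (u(s) = s*(s + 3*s) = s*(4*s) = 4*s²)
Z(P) = 3*P (Z(P) = P + (P + P) = P + 2*P = 3*P)
(Z(3) - 1)*((-4 + 7)/(6 + u(-2))) = (3*3 - 1)*((-4 + 7)/(6 + 4*(-2)²)) = (9 - 1)*(3/(6 + 4*4)) = 8*(3/(6 + 16)) = 8*(3/22) = 12/11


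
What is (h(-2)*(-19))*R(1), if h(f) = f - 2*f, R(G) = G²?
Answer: -38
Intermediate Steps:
h(f) = -f
(h(-2)*(-19))*R(1) = (-1*(-2)*(-19))*1² = (2*(-19))*1 = -38*1 = -38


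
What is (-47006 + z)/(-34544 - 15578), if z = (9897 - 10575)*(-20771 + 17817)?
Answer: -977903/25061 ≈ -39.021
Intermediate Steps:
z = 2002812 (z = -678*(-2954) = 2002812)
(-47006 + z)/(-34544 - 15578) = (-47006 + 2002812)/(-34544 - 15578) = 1955806/(-50122) = 1955806*(-1/50122) = -977903/25061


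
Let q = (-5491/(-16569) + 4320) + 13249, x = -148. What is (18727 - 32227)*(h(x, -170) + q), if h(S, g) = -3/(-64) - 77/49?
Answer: -6985943800125/29456 ≈ -2.3717e+8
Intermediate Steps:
h(S, g) = -683/448 (h(S, g) = -3*(-1/64) - 77*1/49 = 3/64 - 11/7 = -683/448)
q = 291106252/16569 (q = (-5491*(-1/16569) + 4320) + 13249 = (5491/16569 + 4320) + 13249 = 71583571/16569 + 13249 = 291106252/16569 ≈ 17569.)
(18727 - 32227)*(h(x, -170) + q) = (18727 - 32227)*(-683/448 + 291106252/16569) = -13500*18629183467/1060416 = -6985943800125/29456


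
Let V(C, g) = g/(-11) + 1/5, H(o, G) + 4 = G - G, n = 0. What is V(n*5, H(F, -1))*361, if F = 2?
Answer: 11191/55 ≈ 203.47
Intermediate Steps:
H(o, G) = -4 (H(o, G) = -4 + (G - G) = -4 + 0 = -4)
V(C, g) = ⅕ - g/11 (V(C, g) = g*(-1/11) + 1*(⅕) = -g/11 + ⅕ = ⅕ - g/11)
V(n*5, H(F, -1))*361 = (⅕ - 1/11*(-4))*361 = (⅕ + 4/11)*361 = (31/55)*361 = 11191/55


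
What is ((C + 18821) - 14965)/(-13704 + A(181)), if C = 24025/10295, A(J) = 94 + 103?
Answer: -7944309/27810913 ≈ -0.28565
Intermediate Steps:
A(J) = 197
C = 4805/2059 (C = 24025*(1/10295) = 4805/2059 ≈ 2.3337)
((C + 18821) - 14965)/(-13704 + A(181)) = ((4805/2059 + 18821) - 14965)/(-13704 + 197) = (38757244/2059 - 14965)/(-13507) = (7944309/2059)*(-1/13507) = -7944309/27810913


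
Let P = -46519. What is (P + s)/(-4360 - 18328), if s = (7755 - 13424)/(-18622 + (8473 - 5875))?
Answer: 745414787/363552512 ≈ 2.0504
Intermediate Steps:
s = 5669/16024 (s = -5669/(-18622 + 2598) = -5669/(-16024) = -5669*(-1/16024) = 5669/16024 ≈ 0.35378)
(P + s)/(-4360 - 18328) = (-46519 + 5669/16024)/(-4360 - 18328) = -745414787/16024/(-22688) = -745414787/16024*(-1/22688) = 745414787/363552512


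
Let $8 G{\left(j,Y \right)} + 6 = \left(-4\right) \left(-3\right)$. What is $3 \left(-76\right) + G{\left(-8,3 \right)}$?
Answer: $- \frac{909}{4} \approx -227.25$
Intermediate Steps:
$G{\left(j,Y \right)} = \frac{3}{4}$ ($G{\left(j,Y \right)} = - \frac{3}{4} + \frac{\left(-4\right) \left(-3\right)}{8} = - \frac{3}{4} + \frac{1}{8} \cdot 12 = - \frac{3}{4} + \frac{3}{2} = \frac{3}{4}$)
$3 \left(-76\right) + G{\left(-8,3 \right)} = 3 \left(-76\right) + \frac{3}{4} = -228 + \frac{3}{4} = - \frac{909}{4}$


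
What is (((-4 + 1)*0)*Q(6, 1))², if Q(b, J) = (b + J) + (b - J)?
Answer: 0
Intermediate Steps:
Q(b, J) = 2*b (Q(b, J) = (J + b) + (b - J) = 2*b)
(((-4 + 1)*0)*Q(6, 1))² = (((-4 + 1)*0)*(2*6))² = (-3*0*12)² = (0*12)² = 0² = 0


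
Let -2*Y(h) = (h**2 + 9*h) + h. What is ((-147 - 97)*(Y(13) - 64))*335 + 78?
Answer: 17451568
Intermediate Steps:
Y(h) = -5*h - h**2/2 (Y(h) = -((h**2 + 9*h) + h)/2 = -(h**2 + 10*h)/2 = -5*h - h**2/2)
((-147 - 97)*(Y(13) - 64))*335 + 78 = ((-147 - 97)*(-1/2*13*(10 + 13) - 64))*335 + 78 = -244*(-1/2*13*23 - 64)*335 + 78 = -244*(-299/2 - 64)*335 + 78 = -244*(-427/2)*335 + 78 = 52094*335 + 78 = 17451490 + 78 = 17451568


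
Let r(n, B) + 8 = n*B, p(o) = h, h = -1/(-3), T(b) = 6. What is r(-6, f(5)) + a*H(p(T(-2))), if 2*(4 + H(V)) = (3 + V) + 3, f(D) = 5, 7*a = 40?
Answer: -898/21 ≈ -42.762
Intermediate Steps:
a = 40/7 (a = (1/7)*40 = 40/7 ≈ 5.7143)
h = 1/3 (h = -1*(-1/3) = 1/3 ≈ 0.33333)
p(o) = 1/3
r(n, B) = -8 + B*n (r(n, B) = -8 + n*B = -8 + B*n)
H(V) = -1 + V/2 (H(V) = -4 + ((3 + V) + 3)/2 = -4 + (6 + V)/2 = -4 + (3 + V/2) = -1 + V/2)
r(-6, f(5)) + a*H(p(T(-2))) = (-8 + 5*(-6)) + 40*(-1 + (1/2)*(1/3))/7 = (-8 - 30) + 40*(-1 + 1/6)/7 = -38 + (40/7)*(-5/6) = -38 - 100/21 = -898/21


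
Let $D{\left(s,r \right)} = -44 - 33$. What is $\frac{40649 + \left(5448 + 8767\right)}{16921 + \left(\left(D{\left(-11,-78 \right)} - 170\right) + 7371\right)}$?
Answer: $\frac{18288}{8015} \approx 2.2817$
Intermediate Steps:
$D{\left(s,r \right)} = -77$ ($D{\left(s,r \right)} = -44 - 33 = -77$)
$\frac{40649 + \left(5448 + 8767\right)}{16921 + \left(\left(D{\left(-11,-78 \right)} - 170\right) + 7371\right)} = \frac{40649 + \left(5448 + 8767\right)}{16921 + \left(\left(-77 - 170\right) + 7371\right)} = \frac{40649 + 14215}{16921 + \left(-247 + 7371\right)} = \frac{54864}{16921 + 7124} = \frac{54864}{24045} = 54864 \cdot \frac{1}{24045} = \frac{18288}{8015}$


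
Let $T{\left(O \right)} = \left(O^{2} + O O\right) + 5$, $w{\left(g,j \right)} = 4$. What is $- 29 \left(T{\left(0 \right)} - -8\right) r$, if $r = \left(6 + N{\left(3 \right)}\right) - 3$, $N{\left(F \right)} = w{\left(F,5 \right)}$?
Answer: $-2639$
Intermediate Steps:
$T{\left(O \right)} = 5 + 2 O^{2}$ ($T{\left(O \right)} = \left(O^{2} + O^{2}\right) + 5 = 2 O^{2} + 5 = 5 + 2 O^{2}$)
$N{\left(F \right)} = 4$
$r = 7$ ($r = \left(6 + 4\right) - 3 = 10 - 3 = 7$)
$- 29 \left(T{\left(0 \right)} - -8\right) r = - 29 \left(\left(5 + 2 \cdot 0^{2}\right) - -8\right) 7 = - 29 \left(\left(5 + 2 \cdot 0\right) + 8\right) 7 = - 29 \left(\left(5 + 0\right) + 8\right) 7 = - 29 \left(5 + 8\right) 7 = \left(-29\right) 13 \cdot 7 = \left(-377\right) 7 = -2639$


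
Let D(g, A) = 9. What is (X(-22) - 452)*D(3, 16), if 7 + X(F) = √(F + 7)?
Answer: -4131 + 9*I*√15 ≈ -4131.0 + 34.857*I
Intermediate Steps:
X(F) = -7 + √(7 + F) (X(F) = -7 + √(F + 7) = -7 + √(7 + F))
(X(-22) - 452)*D(3, 16) = ((-7 + √(7 - 22)) - 452)*9 = ((-7 + √(-15)) - 452)*9 = ((-7 + I*√15) - 452)*9 = (-459 + I*√15)*9 = -4131 + 9*I*√15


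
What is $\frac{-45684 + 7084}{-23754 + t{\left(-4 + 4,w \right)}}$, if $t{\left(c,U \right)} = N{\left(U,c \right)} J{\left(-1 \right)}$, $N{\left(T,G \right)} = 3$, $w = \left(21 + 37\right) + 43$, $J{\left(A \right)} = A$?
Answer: $\frac{38600}{23757} \approx 1.6248$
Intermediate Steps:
$w = 101$ ($w = 58 + 43 = 101$)
$t{\left(c,U \right)} = -3$ ($t{\left(c,U \right)} = 3 \left(-1\right) = -3$)
$\frac{-45684 + 7084}{-23754 + t{\left(-4 + 4,w \right)}} = \frac{-45684 + 7084}{-23754 - 3} = - \frac{38600}{-23757} = \left(-38600\right) \left(- \frac{1}{23757}\right) = \frac{38600}{23757}$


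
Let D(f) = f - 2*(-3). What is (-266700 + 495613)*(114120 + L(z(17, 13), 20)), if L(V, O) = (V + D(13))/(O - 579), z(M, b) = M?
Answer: 14603057081172/559 ≈ 2.6124e+10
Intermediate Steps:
D(f) = 6 + f (D(f) = f + 6 = 6 + f)
L(V, O) = (19 + V)/(-579 + O) (L(V, O) = (V + (6 + 13))/(O - 579) = (V + 19)/(-579 + O) = (19 + V)/(-579 + O))
(-266700 + 495613)*(114120 + L(z(17, 13), 20)) = (-266700 + 495613)*(114120 + (19 + 17)/(-579 + 20)) = 228913*(114120 + 36/(-559)) = 228913*(114120 - 1/559*36) = 228913*(114120 - 36/559) = 228913*(63793044/559) = 14603057081172/559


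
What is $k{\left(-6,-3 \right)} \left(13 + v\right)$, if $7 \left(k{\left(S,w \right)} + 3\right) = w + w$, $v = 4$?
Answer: $- \frac{459}{7} \approx -65.571$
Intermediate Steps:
$k{\left(S,w \right)} = -3 + \frac{2 w}{7}$ ($k{\left(S,w \right)} = -3 + \frac{w + w}{7} = -3 + \frac{2 w}{7}$)
$k{\left(-6,-3 \right)} \left(13 + v\right) = \left(-3 + \frac{2}{7} \left(-3\right)\right) \left(13 + 4\right) = \left(-3 - \frac{6}{7}\right) 17 = \left(- \frac{27}{7}\right) 17 = - \frac{459}{7}$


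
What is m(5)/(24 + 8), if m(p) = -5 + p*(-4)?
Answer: -25/32 ≈ -0.78125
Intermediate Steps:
m(p) = -5 - 4*p
m(5)/(24 + 8) = (-5 - 4*5)/(24 + 8) = (-5 - 20)/32 = -25*1/32 = -25/32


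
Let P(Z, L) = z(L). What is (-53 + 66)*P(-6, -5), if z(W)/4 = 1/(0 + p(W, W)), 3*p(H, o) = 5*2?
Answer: 78/5 ≈ 15.600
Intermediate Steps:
p(H, o) = 10/3 (p(H, o) = (5*2)/3 = (⅓)*10 = 10/3)
z(W) = 6/5 (z(W) = 4/(0 + 10/3) = 4/(10/3) = 4*(3/10) = 6/5)
P(Z, L) = 6/5
(-53 + 66)*P(-6, -5) = (-53 + 66)*(6/5) = 13*(6/5) = 78/5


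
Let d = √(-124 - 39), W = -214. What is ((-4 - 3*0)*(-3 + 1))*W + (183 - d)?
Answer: -1529 - I*√163 ≈ -1529.0 - 12.767*I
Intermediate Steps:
d = I*√163 (d = √(-163) = I*√163 ≈ 12.767*I)
((-4 - 3*0)*(-3 + 1))*W + (183 - d) = ((-4 - 3*0)*(-3 + 1))*(-214) + (183 - I*√163) = ((-4 + 0)*(-2))*(-214) + (183 - I*√163) = -4*(-2)*(-214) + (183 - I*√163) = 8*(-214) + (183 - I*√163) = -1712 + (183 - I*√163) = -1529 - I*√163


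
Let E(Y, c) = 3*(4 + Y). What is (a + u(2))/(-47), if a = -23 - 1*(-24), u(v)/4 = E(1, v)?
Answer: -61/47 ≈ -1.2979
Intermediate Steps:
E(Y, c) = 12 + 3*Y
u(v) = 60 (u(v) = 4*(12 + 3*1) = 4*(12 + 3) = 4*15 = 60)
a = 1 (a = -23 + 24 = 1)
(a + u(2))/(-47) = (1 + 60)/(-47) = -1/47*61 = -61/47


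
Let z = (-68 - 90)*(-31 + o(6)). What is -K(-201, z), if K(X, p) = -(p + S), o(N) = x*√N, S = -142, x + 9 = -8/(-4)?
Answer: 4756 + 1106*√6 ≈ 7465.1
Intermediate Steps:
x = -7 (x = -9 - 8/(-4) = -9 - 8*(-¼) = -9 + 2 = -7)
o(N) = -7*√N
z = 4898 + 1106*√6 (z = (-68 - 90)*(-31 - 7*√6) = -158*(-31 - 7*√6) = 4898 + 1106*√6 ≈ 7607.1)
K(X, p) = 142 - p (K(X, p) = -(p - 142) = -(-142 + p) = 142 - p)
-K(-201, z) = -(142 - (4898 + 1106*√6)) = -(142 + (-4898 - 1106*√6)) = -(-4756 - 1106*√6) = 4756 + 1106*√6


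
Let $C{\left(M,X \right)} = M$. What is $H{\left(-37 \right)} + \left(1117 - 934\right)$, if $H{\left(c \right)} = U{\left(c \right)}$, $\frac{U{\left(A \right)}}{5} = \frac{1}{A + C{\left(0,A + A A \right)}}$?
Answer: $\frac{6766}{37} \approx 182.86$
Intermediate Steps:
$U{\left(A \right)} = \frac{5}{A}$ ($U{\left(A \right)} = \frac{5}{A + 0} = \frac{5}{A}$)
$H{\left(c \right)} = \frac{5}{c}$
$H{\left(-37 \right)} + \left(1117 - 934\right) = \frac{5}{-37} + \left(1117 - 934\right) = 5 \left(- \frac{1}{37}\right) + 183 = - \frac{5}{37} + 183 = \frac{6766}{37}$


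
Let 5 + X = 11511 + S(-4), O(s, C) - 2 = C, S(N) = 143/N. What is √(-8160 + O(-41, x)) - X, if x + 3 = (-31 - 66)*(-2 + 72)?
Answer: -45881/4 + I*√14951 ≈ -11470.0 + 122.27*I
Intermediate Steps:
x = -6793 (x = -3 + (-31 - 66)*(-2 + 72) = -3 - 97*70 = -3 - 6790 = -6793)
O(s, C) = 2 + C
X = 45881/4 (X = -5 + (11511 + 143/(-4)) = -5 + (11511 + 143*(-¼)) = -5 + (11511 - 143/4) = -5 + 45901/4 = 45881/4 ≈ 11470.)
√(-8160 + O(-41, x)) - X = √(-8160 + (2 - 6793)) - 1*45881/4 = √(-8160 - 6791) - 45881/4 = √(-14951) - 45881/4 = I*√14951 - 45881/4 = -45881/4 + I*√14951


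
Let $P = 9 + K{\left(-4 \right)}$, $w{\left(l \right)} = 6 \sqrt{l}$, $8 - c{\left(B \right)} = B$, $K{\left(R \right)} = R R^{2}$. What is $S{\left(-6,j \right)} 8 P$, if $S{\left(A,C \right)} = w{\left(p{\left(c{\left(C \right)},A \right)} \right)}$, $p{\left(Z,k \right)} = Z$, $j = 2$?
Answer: $- 2640 \sqrt{6} \approx -6466.7$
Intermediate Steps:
$K{\left(R \right)} = R^{3}$
$c{\left(B \right)} = 8 - B$
$S{\left(A,C \right)} = 6 \sqrt{8 - C}$
$P = -55$ ($P = 9 + \left(-4\right)^{3} = 9 - 64 = -55$)
$S{\left(-6,j \right)} 8 P = 6 \sqrt{8 - 2} \cdot 8 \left(-55\right) = 6 \sqrt{6} \cdot 8 \left(-55\right) = 48 \sqrt{6} \left(-55\right) = - 2640 \sqrt{6}$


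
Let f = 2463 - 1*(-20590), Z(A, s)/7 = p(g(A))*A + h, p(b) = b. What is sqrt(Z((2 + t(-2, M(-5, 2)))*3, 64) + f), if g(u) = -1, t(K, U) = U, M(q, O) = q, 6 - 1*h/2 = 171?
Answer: sqrt(20806) ≈ 144.24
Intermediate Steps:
h = -330 (h = 12 - 2*171 = 12 - 342 = -330)
Z(A, s) = -2310 - 7*A (Z(A, s) = 7*(-A - 330) = 7*(-330 - A) = -2310 - 7*A)
f = 23053 (f = 2463 + 20590 = 23053)
sqrt(Z((2 + t(-2, M(-5, 2)))*3, 64) + f) = sqrt((-2310 - 7*(2 - 5)*3) + 23053) = sqrt((-2310 - (-21)*3) + 23053) = sqrt((-2310 - 7*(-9)) + 23053) = sqrt((-2310 + 63) + 23053) = sqrt(-2247 + 23053) = sqrt(20806)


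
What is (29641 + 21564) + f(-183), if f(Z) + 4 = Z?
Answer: 51018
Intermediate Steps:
f(Z) = -4 + Z
(29641 + 21564) + f(-183) = (29641 + 21564) + (-4 - 183) = 51205 - 187 = 51018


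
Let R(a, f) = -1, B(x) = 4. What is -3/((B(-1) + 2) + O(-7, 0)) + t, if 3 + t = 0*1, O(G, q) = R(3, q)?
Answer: -18/5 ≈ -3.6000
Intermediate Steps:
O(G, q) = -1
t = -3 (t = -3 + 0*1 = -3 + 0 = -3)
-3/((B(-1) + 2) + O(-7, 0)) + t = -3/((4 + 2) - 1) - 3 = -3/(6 - 1) - 3 = -3/5 - 3 = -18/5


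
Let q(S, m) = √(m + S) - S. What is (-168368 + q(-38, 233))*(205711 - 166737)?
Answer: -6560493420 + 38974*√195 ≈ -6.5599e+9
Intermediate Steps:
q(S, m) = √(S + m) - S
(-168368 + q(-38, 233))*(205711 - 166737) = (-168368 + (√(-38 + 233) - 1*(-38)))*(205711 - 166737) = (-168368 + (√195 + 38))*38974 = (-168368 + (38 + √195))*38974 = (-168330 + √195)*38974 = -6560493420 + 38974*√195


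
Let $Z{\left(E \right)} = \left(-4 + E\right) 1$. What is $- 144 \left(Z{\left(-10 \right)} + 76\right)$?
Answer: $-8928$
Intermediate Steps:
$Z{\left(E \right)} = -4 + E$
$- 144 \left(Z{\left(-10 \right)} + 76\right) = - 144 \left(\left(-4 - 10\right) + 76\right) = - 144 \left(-14 + 76\right) = \left(-144\right) 62 = -8928$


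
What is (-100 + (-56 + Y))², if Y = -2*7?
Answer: 28900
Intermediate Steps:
Y = -14
(-100 + (-56 + Y))² = (-100 + (-56 - 14))² = (-100 - 70)² = (-170)² = 28900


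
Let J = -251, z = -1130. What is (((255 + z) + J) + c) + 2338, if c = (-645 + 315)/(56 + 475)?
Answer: 214414/177 ≈ 1211.4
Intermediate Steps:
c = -110/177 (c = -330/531 = -330*1/531 = -110/177 ≈ -0.62147)
(((255 + z) + J) + c) + 2338 = (((255 - 1130) - 251) - 110/177) + 2338 = ((-875 - 251) - 110/177) + 2338 = (-1126 - 110/177) + 2338 = -199412/177 + 2338 = 214414/177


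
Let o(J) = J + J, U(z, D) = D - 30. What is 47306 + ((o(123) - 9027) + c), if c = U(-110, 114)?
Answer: 38609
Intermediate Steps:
U(z, D) = -30 + D
c = 84 (c = -30 + 114 = 84)
o(J) = 2*J
47306 + ((o(123) - 9027) + c) = 47306 + ((2*123 - 9027) + 84) = 47306 + ((246 - 9027) + 84) = 47306 + (-8781 + 84) = 47306 - 8697 = 38609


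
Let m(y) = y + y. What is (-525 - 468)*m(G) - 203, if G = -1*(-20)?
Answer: -39923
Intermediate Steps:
G = 20
m(y) = 2*y
(-525 - 468)*m(G) - 203 = (-525 - 468)*(2*20) - 203 = -993*40 - 203 = -39720 - 203 = -39923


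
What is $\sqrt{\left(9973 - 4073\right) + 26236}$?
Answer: $2 \sqrt{8034} \approx 179.27$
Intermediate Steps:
$\sqrt{\left(9973 - 4073\right) + 26236} = \sqrt{5900 + 26236} = \sqrt{32136} = 2 \sqrt{8034}$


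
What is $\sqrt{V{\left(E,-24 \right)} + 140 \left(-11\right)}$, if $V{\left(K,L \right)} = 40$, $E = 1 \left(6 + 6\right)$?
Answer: $10 i \sqrt{15} \approx 38.73 i$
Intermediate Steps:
$E = 12$ ($E = 1 \cdot 12 = 12$)
$\sqrt{V{\left(E,-24 \right)} + 140 \left(-11\right)} = \sqrt{40 + 140 \left(-11\right)} = \sqrt{40 - 1540} = \sqrt{-1500} = 10 i \sqrt{15}$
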